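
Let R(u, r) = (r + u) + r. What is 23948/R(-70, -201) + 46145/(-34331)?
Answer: -19180437/368278 ≈ -52.081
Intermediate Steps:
R(u, r) = u + 2*r
23948/R(-70, -201) + 46145/(-34331) = 23948/(-70 + 2*(-201)) + 46145/(-34331) = 23948/(-70 - 402) + 46145*(-1/34331) = 23948/(-472) - 4195/3121 = 23948*(-1/472) - 4195/3121 = -5987/118 - 4195/3121 = -19180437/368278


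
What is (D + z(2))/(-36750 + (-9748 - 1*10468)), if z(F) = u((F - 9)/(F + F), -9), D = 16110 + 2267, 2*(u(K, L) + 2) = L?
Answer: -36741/113932 ≈ -0.32248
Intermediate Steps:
u(K, L) = -2 + L/2
D = 18377
z(F) = -13/2 (z(F) = -2 + (1/2)*(-9) = -2 - 9/2 = -13/2)
(D + z(2))/(-36750 + (-9748 - 1*10468)) = (18377 - 13/2)/(-36750 + (-9748 - 1*10468)) = 36741/(2*(-36750 + (-9748 - 10468))) = 36741/(2*(-36750 - 20216)) = (36741/2)/(-56966) = (36741/2)*(-1/56966) = -36741/113932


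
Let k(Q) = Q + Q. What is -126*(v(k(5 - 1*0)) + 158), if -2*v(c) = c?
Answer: -19278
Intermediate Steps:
k(Q) = 2*Q
v(c) = -c/2
-126*(v(k(5 - 1*0)) + 158) = -126*(-(5 - 1*0) + 158) = -126*(-(5 + 0) + 158) = -126*(-5 + 158) = -126*153 = -19278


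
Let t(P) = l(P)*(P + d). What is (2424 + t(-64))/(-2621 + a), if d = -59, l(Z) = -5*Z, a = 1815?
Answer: 18468/403 ≈ 45.826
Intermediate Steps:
t(P) = -5*P*(-59 + P) (t(P) = (-5*P)*(P - 59) = (-5*P)*(-59 + P) = -5*P*(-59 + P))
(2424 + t(-64))/(-2621 + a) = (2424 + 5*(-64)*(59 - 1*(-64)))/(-2621 + 1815) = (2424 + 5*(-64)*(59 + 64))/(-806) = (2424 + 5*(-64)*123)*(-1/806) = (2424 - 39360)*(-1/806) = -36936*(-1/806) = 18468/403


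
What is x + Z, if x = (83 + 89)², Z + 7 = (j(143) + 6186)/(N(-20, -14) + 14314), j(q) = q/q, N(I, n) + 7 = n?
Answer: 422750248/14293 ≈ 29577.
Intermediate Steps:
N(I, n) = -7 + n
j(q) = 1
Z = -93864/14293 (Z = -7 + (1 + 6186)/((-7 - 14) + 14314) = -7 + 6187/(-21 + 14314) = -7 + 6187/14293 = -93864/14293 ≈ -6.5671)
x = 29584 (x = 172² = 29584)
x + Z = 29584 - 93864/14293 = 422750248/14293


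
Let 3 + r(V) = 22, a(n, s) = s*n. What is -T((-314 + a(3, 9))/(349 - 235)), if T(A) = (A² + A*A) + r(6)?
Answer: -205831/6498 ≈ -31.676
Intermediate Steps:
a(n, s) = n*s
r(V) = 19 (r(V) = -3 + 22 = 19)
T(A) = 19 + 2*A² (T(A) = (A² + A*A) + 19 = (A² + A²) + 19 = 2*A² + 19 = 19 + 2*A²)
-T((-314 + a(3, 9))/(349 - 235)) = -(19 + 2*((-314 + 3*9)/(349 - 235))²) = -(19 + 2*((-314 + 27)/114)²) = -(19 + 2*(-287*1/114)²) = -(19 + 2*(-287/114)²) = -(19 + 2*(82369/12996)) = -(19 + 82369/6498) = -1*205831/6498 = -205831/6498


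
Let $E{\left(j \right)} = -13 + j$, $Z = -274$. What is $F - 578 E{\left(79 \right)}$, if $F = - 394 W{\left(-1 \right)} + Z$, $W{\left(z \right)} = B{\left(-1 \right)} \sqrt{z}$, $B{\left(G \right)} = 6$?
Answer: $-38422 - 2364 i \approx -38422.0 - 2364.0 i$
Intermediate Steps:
$W{\left(z \right)} = 6 \sqrt{z}$
$F = -274 - 2364 i$ ($F = - 394 \cdot 6 \sqrt{-1} - 274 = - 394 \cdot 6 i - 274 = - 2364 i - 274 = -274 - 2364 i \approx -274.0 - 2364.0 i$)
$F - 578 E{\left(79 \right)} = \left(-274 - 2364 i\right) - 578 \left(-13 + 79\right) = \left(-274 - 2364 i\right) - 578 \cdot 66 = \left(-274 - 2364 i\right) - 38148 = -38422 - 2364 i$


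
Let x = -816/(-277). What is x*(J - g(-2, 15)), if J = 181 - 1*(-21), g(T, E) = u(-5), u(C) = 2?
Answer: 163200/277 ≈ 589.17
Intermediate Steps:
g(T, E) = 2
J = 202 (J = 181 + 21 = 202)
x = 816/277 (x = -816*(-1/277) = 816/277 ≈ 2.9458)
x*(J - g(-2, 15)) = 816*(202 - 1*2)/277 = 816*(202 - 2)/277 = (816/277)*200 = 163200/277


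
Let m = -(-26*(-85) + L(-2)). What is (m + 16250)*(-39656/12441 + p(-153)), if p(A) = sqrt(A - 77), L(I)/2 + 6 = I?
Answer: -557404736/12441 + 14056*I*sqrt(230) ≈ -44804.0 + 2.1317e+5*I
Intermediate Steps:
L(I) = -12 + 2*I
p(A) = sqrt(-77 + A)
m = -2194 (m = -(-26*(-85) + (-12 + 2*(-2))) = -(2210 + (-12 - 4)) = -(2210 - 16) = -1*2194 = -2194)
(m + 16250)*(-39656/12441 + p(-153)) = (-2194 + 16250)*(-39656/12441 + sqrt(-77 - 153)) = 14056*(-39656*1/12441 + sqrt(-230)) = 14056*(-39656/12441 + I*sqrt(230)) = -557404736/12441 + 14056*I*sqrt(230)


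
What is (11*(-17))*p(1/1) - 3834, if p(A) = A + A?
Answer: -4208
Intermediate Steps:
p(A) = 2*A
(11*(-17))*p(1/1) - 3834 = (11*(-17))*(2/1) - 3834 = -374 - 3834 = -4208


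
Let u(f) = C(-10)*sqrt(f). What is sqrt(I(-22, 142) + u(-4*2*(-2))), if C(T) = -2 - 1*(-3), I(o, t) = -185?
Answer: I*sqrt(181) ≈ 13.454*I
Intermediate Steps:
C(T) = 1 (C(T) = -2 + 3 = 1)
u(f) = sqrt(f) (u(f) = 1*sqrt(f) = sqrt(f))
sqrt(I(-22, 142) + u(-4*2*(-2))) = sqrt(-185 + sqrt(-4*2*(-2))) = sqrt(-185 + sqrt(-8*(-2))) = sqrt(-185 + sqrt(16)) = sqrt(-185 + 4) = sqrt(-181) = I*sqrt(181)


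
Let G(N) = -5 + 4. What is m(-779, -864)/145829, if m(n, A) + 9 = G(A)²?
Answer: -8/145829 ≈ -5.4859e-5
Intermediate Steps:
G(N) = -1
m(n, A) = -8 (m(n, A) = -9 + (-1)² = -9 + 1 = -8)
m(-779, -864)/145829 = -8/145829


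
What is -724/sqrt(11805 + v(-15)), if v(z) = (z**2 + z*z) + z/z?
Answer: -181*sqrt(766)/766 ≈ -6.5398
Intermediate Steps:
v(z) = 1 + 2*z**2 (v(z) = (z**2 + z**2) + 1 = 2*z**2 + 1 = 1 + 2*z**2)
-724/sqrt(11805 + v(-15)) = -724/sqrt(11805 + (1 + 2*(-15)**2)) = -724/sqrt(11805 + (1 + 2*225)) = -724/sqrt(11805 + (1 + 450)) = -724/sqrt(11805 + 451) = -724*sqrt(766)/3064 = -181*sqrt(766)/766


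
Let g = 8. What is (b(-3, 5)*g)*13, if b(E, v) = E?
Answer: -312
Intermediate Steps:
(b(-3, 5)*g)*13 = -3*8*13 = -24*13 = -312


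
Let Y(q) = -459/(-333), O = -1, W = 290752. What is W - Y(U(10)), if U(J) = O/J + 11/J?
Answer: 10757773/37 ≈ 2.9075e+5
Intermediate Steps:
U(J) = 10/J (U(J) = -1/J + 11/J = 10/J)
Y(q) = 51/37 (Y(q) = -459*(-1/333) = 51/37)
W - Y(U(10)) = 290752 - 1*51/37 = 290752 - 51/37 = 10757773/37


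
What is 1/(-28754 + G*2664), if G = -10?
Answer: -1/55394 ≈ -1.8052e-5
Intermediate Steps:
1/(-28754 + G*2664) = 1/(-28754 - 10*2664) = 1/(-28754 - 26640) = 1/(-55394) = -1/55394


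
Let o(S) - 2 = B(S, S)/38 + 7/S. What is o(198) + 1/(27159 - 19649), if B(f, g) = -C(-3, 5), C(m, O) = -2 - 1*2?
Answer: 15120448/7063155 ≈ 2.1408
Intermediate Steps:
C(m, O) = -4 (C(m, O) = -2 - 2 = -4)
B(f, g) = 4 (B(f, g) = -1*(-4) = 4)
o(S) = 40/19 + 7/S (o(S) = 2 + (4/38 + 7/S) = 2 + (4*(1/38) + 7/S) = 2 + (2/19 + 7/S) = 40/19 + 7/S)
o(198) + 1/(27159 - 19649) = (40/19 + 7/198) + 1/(27159 - 19649) = (40/19 + 7*(1/198)) + 1/7510 = (40/19 + 7/198) + 1/7510 = 8053/3762 + 1/7510 = 15120448/7063155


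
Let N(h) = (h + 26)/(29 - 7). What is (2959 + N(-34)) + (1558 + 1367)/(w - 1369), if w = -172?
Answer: 50119670/16951 ≈ 2956.7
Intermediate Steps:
N(h) = 13/11 + h/22 (N(h) = (26 + h)/22 = (26 + h)*(1/22) = 13/11 + h/22)
(2959 + N(-34)) + (1558 + 1367)/(w - 1369) = (2959 + (13/11 + (1/22)*(-34))) + (1558 + 1367)/(-172 - 1369) = (2959 + (13/11 - 17/11)) + 2925/(-1541) = (2959 - 4/11) + 2925*(-1/1541) = 32545/11 - 2925/1541 = 50119670/16951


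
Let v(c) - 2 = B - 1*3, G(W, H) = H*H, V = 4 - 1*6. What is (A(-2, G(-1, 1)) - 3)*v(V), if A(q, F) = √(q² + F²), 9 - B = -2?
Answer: -30 + 10*√5 ≈ -7.6393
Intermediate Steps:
V = -2 (V = 4 - 6 = -2)
G(W, H) = H²
B = 11 (B = 9 - 1*(-2) = 9 + 2 = 11)
A(q, F) = √(F² + q²)
v(c) = 10 (v(c) = 2 + (11 - 1*3) = 2 + (11 - 3) = 2 + 8 = 10)
(A(-2, G(-1, 1)) - 3)*v(V) = (√((1²)² + (-2)²) - 3)*10 = (√(1² + 4) - 3)*10 = (√(1 + 4) - 3)*10 = (√5 - 3)*10 = (-3 + √5)*10 = -30 + 10*√5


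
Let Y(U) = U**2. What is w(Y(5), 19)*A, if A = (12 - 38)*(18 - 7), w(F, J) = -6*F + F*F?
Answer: -135850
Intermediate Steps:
w(F, J) = F**2 - 6*F (w(F, J) = -6*F + F**2 = F**2 - 6*F)
A = -286 (A = -26*11 = -286)
w(Y(5), 19)*A = (5**2*(-6 + 5**2))*(-286) = (25*(-6 + 25))*(-286) = (25*19)*(-286) = 475*(-286) = -135850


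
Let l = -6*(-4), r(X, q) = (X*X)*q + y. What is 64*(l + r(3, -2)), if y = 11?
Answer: 1088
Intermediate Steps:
r(X, q) = 11 + q*X² (r(X, q) = (X*X)*q + 11 = X²*q + 11 = q*X² + 11 = 11 + q*X²)
l = 24
64*(l + r(3, -2)) = 64*(24 + (11 - 2*3²)) = 64*(24 + (11 - 2*9)) = 64*(24 + (11 - 18)) = 64*(24 - 7) = 64*17 = 1088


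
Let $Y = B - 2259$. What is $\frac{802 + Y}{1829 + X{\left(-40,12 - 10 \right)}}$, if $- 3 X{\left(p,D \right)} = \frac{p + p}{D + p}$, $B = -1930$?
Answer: $- \frac{193059}{104213} \approx -1.8525$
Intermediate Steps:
$Y = -4189$ ($Y = -1930 - 2259 = -4189$)
$X{\left(p,D \right)} = - \frac{2 p}{3 \left(D + p\right)}$ ($X{\left(p,D \right)} = - \frac{\left(p + p\right) \frac{1}{D + p}}{3} = - \frac{2 p \frac{1}{D + p}}{3} = - \frac{2 p}{3 \left(D + p\right)}$)
$\frac{802 + Y}{1829 + X{\left(-40,12 - 10 \right)}} = \frac{802 - 4189}{1829 - - \frac{80}{3 \left(12 - 10\right) + 3 \left(-40\right)}} = - \frac{3387}{1829 - - \frac{80}{3 \left(12 - 10\right) - 120}} = - \frac{3387}{1829 - - \frac{80}{3 \cdot 2 - 120}} = - \frac{3387}{1829 - - \frac{80}{6 - 120}} = - \frac{3387}{1829 - - \frac{80}{-114}} = - \frac{3387}{1829 - \left(-80\right) \left(- \frac{1}{114}\right)} = - \frac{3387}{1829 - \frac{40}{57}} = - \frac{3387}{\frac{104213}{57}} = \left(-3387\right) \frac{57}{104213} = - \frac{193059}{104213}$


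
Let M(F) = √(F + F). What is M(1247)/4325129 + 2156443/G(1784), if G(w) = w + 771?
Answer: 2156443/2555 + √2494/4325129 ≈ 844.01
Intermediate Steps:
G(w) = 771 + w
M(F) = √2*√F (M(F) = √(2*F) = √2*√F)
M(1247)/4325129 + 2156443/G(1784) = (√2*√1247)/4325129 + 2156443/(771 + 1784) = √2494*(1/4325129) + 2156443/2555 = √2494/4325129 + 2156443*(1/2555) = √2494/4325129 + 2156443/2555 = 2156443/2555 + √2494/4325129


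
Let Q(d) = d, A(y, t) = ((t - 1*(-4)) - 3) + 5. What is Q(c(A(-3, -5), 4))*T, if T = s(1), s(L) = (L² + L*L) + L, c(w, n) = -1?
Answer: -3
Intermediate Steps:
A(y, t) = 6 + t (A(y, t) = ((t + 4) - 3) + 5 = ((4 + t) - 3) + 5 = (1 + t) + 5 = 6 + t)
s(L) = L + 2*L² (s(L) = (L² + L²) + L = 2*L² + L = L + 2*L²)
T = 3 (T = 1*(1 + 2*1) = 1*(1 + 2) = 1*3 = 3)
Q(c(A(-3, -5), 4))*T = -1*3 = -3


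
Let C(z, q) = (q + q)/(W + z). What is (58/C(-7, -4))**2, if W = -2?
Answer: 68121/16 ≈ 4257.6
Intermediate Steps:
C(z, q) = 2*q/(-2 + z) (C(z, q) = (q + q)/(-2 + z) = (2*q)/(-2 + z) = 2*q/(-2 + z))
(58/C(-7, -4))**2 = (58/((2*(-4)/(-2 - 7))))**2 = (58/((2*(-4)/(-9))))**2 = (58/((2*(-4)*(-1/9))))**2 = (58/(8/9))**2 = (58*(9/8))**2 = (261/4)**2 = 68121/16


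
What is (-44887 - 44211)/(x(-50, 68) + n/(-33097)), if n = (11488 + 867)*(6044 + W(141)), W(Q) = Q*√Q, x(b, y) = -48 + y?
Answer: 4850028984924224/112218405190575 - 342473670777322*√141/336655215571725 ≈ 31.140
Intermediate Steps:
W(Q) = Q^(3/2)
n = 74673620 + 1742055*√141 (n = (11488 + 867)*(6044 + 141^(3/2)) = 12355*(6044 + 141*√141) = 74673620 + 1742055*√141 ≈ 9.5359e+7)
(-44887 - 44211)/(x(-50, 68) + n/(-33097)) = (-44887 - 44211)/((-48 + 68) + (74673620 + 1742055*√141)/(-33097)) = -89098/(20 + (74673620 + 1742055*√141)*(-1/33097)) = -89098/(20 + (-74673620/33097 - 1742055*√141/33097)) = -89098/(-74011680/33097 - 1742055*√141/33097)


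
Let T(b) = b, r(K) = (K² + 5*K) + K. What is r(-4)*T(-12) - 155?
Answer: -59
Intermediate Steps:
r(K) = K² + 6*K
r(-4)*T(-12) - 155 = -4*(6 - 4)*(-12) - 155 = -4*2*(-12) - 155 = -8*(-12) - 155 = 96 - 155 = -59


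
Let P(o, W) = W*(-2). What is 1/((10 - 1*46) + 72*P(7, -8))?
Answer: 1/1116 ≈ 0.00089606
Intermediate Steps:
P(o, W) = -2*W
1/((10 - 1*46) + 72*P(7, -8)) = 1/((10 - 1*46) + 72*(-2*(-8))) = 1/((10 - 46) + 72*16) = 1/(-36 + 1152) = 1/1116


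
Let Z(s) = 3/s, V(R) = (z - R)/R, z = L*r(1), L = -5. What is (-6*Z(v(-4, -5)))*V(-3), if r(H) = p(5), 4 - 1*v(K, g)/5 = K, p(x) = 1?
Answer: -3/10 ≈ -0.30000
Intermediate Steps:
v(K, g) = 20 - 5*K
r(H) = 1
z = -5 (z = -5*1 = -5)
V(R) = (-5 - R)/R
(-6*Z(v(-4, -5)))*V(-3) = (-18/(20 - 5*(-4)))*((-5 - 1*(-3))/(-3)) = (-18/(20 + 20))*(-(-5 + 3)/3) = (-18/40)*(-⅓*(-2)) = -18/40*(⅔) = -6*3/40*(⅔) = -9/20*⅔ = -3/10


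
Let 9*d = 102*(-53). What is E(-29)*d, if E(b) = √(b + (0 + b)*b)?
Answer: -3604*√203/3 ≈ -17116.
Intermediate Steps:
d = -1802/3 (d = (102*(-53))/9 = (⅑)*(-5406) = -1802/3 ≈ -600.67)
E(b) = √(b + b²) (E(b) = √(b + b*b) = √(b + b²))
E(-29)*d = √(-29*(1 - 29))*(-1802/3) = √(-29*(-28))*(-1802/3) = √812*(-1802/3) = (2*√203)*(-1802/3) = -3604*√203/3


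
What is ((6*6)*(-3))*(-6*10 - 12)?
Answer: 7776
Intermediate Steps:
((6*6)*(-3))*(-6*10 - 12) = (36*(-3))*(-60 - 12) = -108*(-72) = 7776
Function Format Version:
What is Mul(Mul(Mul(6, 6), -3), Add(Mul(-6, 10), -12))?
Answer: 7776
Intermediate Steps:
Mul(Mul(Mul(6, 6), -3), Add(Mul(-6, 10), -12)) = Mul(Mul(36, -3), Add(-60, -12)) = Mul(-108, -72) = 7776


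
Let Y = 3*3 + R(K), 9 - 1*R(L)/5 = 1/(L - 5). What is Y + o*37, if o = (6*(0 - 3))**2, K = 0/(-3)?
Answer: 12043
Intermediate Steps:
K = 0 (K = 0*(-1/3) = 0)
R(L) = 45 - 5/(-5 + L) (R(L) = 45 - 5/(L - 5) = 45 - 5/(-5 + L))
o = 324 (o = (6*(-3))**2 = (-18)**2 = 324)
Y = 55 (Y = 3*3 + 5*(-46 + 9*0)/(-5 + 0) = 9 + 5*(-46 + 0)/(-5) = 9 + 5*(-1/5)*(-46) = 9 + 46 = 55)
Y + o*37 = 55 + 324*37 = 55 + 11988 = 12043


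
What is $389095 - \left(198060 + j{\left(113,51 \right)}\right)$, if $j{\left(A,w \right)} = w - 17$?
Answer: $191001$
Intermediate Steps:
$j{\left(A,w \right)} = -17 + w$
$389095 - \left(198060 + j{\left(113,51 \right)}\right) = 389095 - 198094 = 191001$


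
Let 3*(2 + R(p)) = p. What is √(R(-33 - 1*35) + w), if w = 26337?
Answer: √236811/3 ≈ 162.21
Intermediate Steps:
R(p) = -2 + p/3
√(R(-33 - 1*35) + w) = √((-2 + (-33 - 1*35)/3) + 26337) = √((-2 + (-33 - 35)/3) + 26337) = √((-2 + (⅓)*(-68)) + 26337) = √((-2 - 68/3) + 26337) = √(-74/3 + 26337) = √(78937/3) = √236811/3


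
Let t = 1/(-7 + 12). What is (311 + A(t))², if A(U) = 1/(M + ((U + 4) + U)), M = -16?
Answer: 325189089/3364 ≈ 96667.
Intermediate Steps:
t = ⅕ (t = 1/5 = ⅕ ≈ 0.20000)
A(U) = 1/(-12 + 2*U) (A(U) = 1/(-16 + ((U + 4) + U)) = 1/(-16 + ((4 + U) + U)) = 1/(-16 + (4 + 2*U)) = 1/(-12 + 2*U))
(311 + A(t))² = (311 + 1/(2*(-6 + ⅕)))² = (311 + 1/(2*(-29/5)))² = (311 + (½)*(-5/29))² = (311 - 5/58)² = (18033/58)² = 325189089/3364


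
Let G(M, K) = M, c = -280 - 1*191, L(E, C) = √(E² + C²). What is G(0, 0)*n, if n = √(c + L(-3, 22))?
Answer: 0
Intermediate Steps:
L(E, C) = √(C² + E²)
c = -471 (c = -280 - 191 = -471)
n = √(-471 + √493) (n = √(-471 + √(22² + (-3)²)) = √(-471 + √(484 + 9)) = √(-471 + √493) ≈ 21.185*I)
G(0, 0)*n = 0*√(-471 + √493) = 0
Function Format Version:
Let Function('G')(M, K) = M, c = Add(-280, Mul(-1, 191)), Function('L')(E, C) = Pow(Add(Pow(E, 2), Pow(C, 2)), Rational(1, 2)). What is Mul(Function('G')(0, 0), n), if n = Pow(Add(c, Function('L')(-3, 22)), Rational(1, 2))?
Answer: 0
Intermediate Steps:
Function('L')(E, C) = Pow(Add(Pow(C, 2), Pow(E, 2)), Rational(1, 2))
c = -471 (c = Add(-280, -191) = -471)
n = Pow(Add(-471, Pow(493, Rational(1, 2))), Rational(1, 2)) (n = Pow(Add(-471, Pow(Add(Pow(22, 2), Pow(-3, 2)), Rational(1, 2))), Rational(1, 2)) = Pow(Add(-471, Pow(Add(484, 9), Rational(1, 2))), Rational(1, 2)) = Pow(Add(-471, Pow(493, Rational(1, 2))), Rational(1, 2)) ≈ Mul(21.185, I))
Mul(Function('G')(0, 0), n) = Mul(0, Pow(Add(-471, Pow(493, Rational(1, 2))), Rational(1, 2))) = 0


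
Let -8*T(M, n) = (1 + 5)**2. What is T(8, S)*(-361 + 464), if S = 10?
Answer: -927/2 ≈ -463.50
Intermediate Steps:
T(M, n) = -9/2 (T(M, n) = -(1 + 5)**2/8 = -1/8*6**2 = -1/8*36 = -9/2)
T(8, S)*(-361 + 464) = -9*(-361 + 464)/2 = -9/2*103 = -927/2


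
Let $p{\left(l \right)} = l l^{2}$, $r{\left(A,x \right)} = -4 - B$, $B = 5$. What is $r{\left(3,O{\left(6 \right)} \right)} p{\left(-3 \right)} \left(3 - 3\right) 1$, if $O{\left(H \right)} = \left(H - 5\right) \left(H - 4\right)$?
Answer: $0$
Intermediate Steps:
$O{\left(H \right)} = \left(-5 + H\right) \left(-4 + H\right)$
$r{\left(A,x \right)} = -9$ ($r{\left(A,x \right)} = -4 - 5 = -9$)
$p{\left(l \right)} = l^{3}$
$r{\left(3,O{\left(6 \right)} \right)} p{\left(-3 \right)} \left(3 - 3\right) 1 = - 9 \left(-3\right)^{3} \left(3 - 3\right) 1 = \left(-9\right) \left(-27\right) 0 \cdot 1 = 243 \cdot 0 = 0$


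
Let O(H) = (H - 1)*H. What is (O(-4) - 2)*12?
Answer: 216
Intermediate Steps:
O(H) = H*(-1 + H) (O(H) = (-1 + H)*H = H*(-1 + H))
(O(-4) - 2)*12 = (-4*(-1 - 4) - 2)*12 = (-4*(-5) - 2)*12 = (20 - 2)*12 = 18*12 = 216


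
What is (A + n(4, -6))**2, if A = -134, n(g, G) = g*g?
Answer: 13924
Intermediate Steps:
n(g, G) = g**2
(A + n(4, -6))**2 = (-134 + 4**2)**2 = (-134 + 16)**2 = (-118)**2 = 13924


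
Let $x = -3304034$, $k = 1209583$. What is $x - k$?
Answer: $-4513617$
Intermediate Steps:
$x - k = -3304034 - 1209583 = -4513617$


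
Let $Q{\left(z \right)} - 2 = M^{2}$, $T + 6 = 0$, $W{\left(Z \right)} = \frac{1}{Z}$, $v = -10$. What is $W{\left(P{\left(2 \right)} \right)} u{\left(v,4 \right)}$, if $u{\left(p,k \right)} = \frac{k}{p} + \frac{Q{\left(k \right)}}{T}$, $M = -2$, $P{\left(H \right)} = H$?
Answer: $- \frac{7}{10} \approx -0.7$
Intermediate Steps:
$T = -6$ ($T = -6 + 0 = -6$)
$Q{\left(z \right)} = 6$ ($Q{\left(z \right)} = 2 + \left(-2\right)^{2} = 2 + 4 = 6$)
$u{\left(p,k \right)} = -1 + \frac{k}{p}$ ($u{\left(p,k \right)} = \frac{k}{p} + \frac{6}{-6} = \frac{k}{p} + 6 \left(- \frac{1}{6}\right) = \frac{k}{p} - 1 = -1 + \frac{k}{p}$)
$W{\left(P{\left(2 \right)} \right)} u{\left(v,4 \right)} = \frac{\frac{1}{-10} \left(4 - -10\right)}{2} = \frac{\left(- \frac{1}{10}\right) \left(4 + 10\right)}{2} = \frac{\left(- \frac{1}{10}\right) 14}{2} = \frac{1}{2} \left(- \frac{7}{5}\right) = - \frac{7}{10}$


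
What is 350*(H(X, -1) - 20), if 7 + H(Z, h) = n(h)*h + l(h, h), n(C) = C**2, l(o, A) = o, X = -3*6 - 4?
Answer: -10150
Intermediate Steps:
X = -22 (X = -18 - 4 = -22)
H(Z, h) = -7 + h + h**3 (H(Z, h) = -7 + (h**2*h + h) = -7 + (h**3 + h) = -7 + (h + h**3) = -7 + h + h**3)
350*(H(X, -1) - 20) = 350*((-7 - 1 + (-1)**3) - 20) = 350*((-7 - 1 - 1) - 20) = 350*(-9 - 20) = 350*(-29) = -10150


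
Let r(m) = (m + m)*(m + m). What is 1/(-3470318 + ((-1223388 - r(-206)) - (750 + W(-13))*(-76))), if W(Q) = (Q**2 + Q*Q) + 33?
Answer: -1/4778254 ≈ -2.0928e-7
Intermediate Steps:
W(Q) = 33 + 2*Q**2 (W(Q) = (Q**2 + Q**2) + 33 = 2*Q**2 + 33 = 33 + 2*Q**2)
r(m) = 4*m**2 (r(m) = (2*m)*(2*m) = 4*m**2)
1/(-3470318 + ((-1223388 - r(-206)) - (750 + W(-13))*(-76))) = 1/(-3470318 + ((-1223388 - 4*(-206)**2) - (750 + (33 + 2*(-13)**2))*(-76))) = 1/(-3470318 + ((-1223388 - 4*42436) - (750 + (33 + 2*169))*(-76))) = 1/(-3470318 + ((-1223388 - 1*169744) - (750 + (33 + 338))*(-76))) = 1/(-3470318 + ((-1223388 - 169744) - (750 + 371)*(-76))) = 1/(-3470318 + (-1393132 - 1121*(-76))) = 1/(-3470318 + (-1393132 - 1*(-85196))) = 1/(-3470318 + (-1393132 + 85196)) = 1/(-3470318 - 1307936) = 1/(-4778254) = -1/4778254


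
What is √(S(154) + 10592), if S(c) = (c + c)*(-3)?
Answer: 2*√2417 ≈ 98.326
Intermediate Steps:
S(c) = -6*c (S(c) = (2*c)*(-3) = -6*c)
√(S(154) + 10592) = √(-6*154 + 10592) = √(-924 + 10592) = √9668 = 2*√2417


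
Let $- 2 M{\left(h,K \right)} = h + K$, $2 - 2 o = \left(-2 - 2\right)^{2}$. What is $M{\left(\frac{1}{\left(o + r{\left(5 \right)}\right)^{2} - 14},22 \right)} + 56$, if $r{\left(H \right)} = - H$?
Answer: $\frac{11699}{260} \approx 44.996$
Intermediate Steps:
$o = -7$ ($o = 1 - \frac{\left(-2 - 2\right)^{2}}{2} = 1 - \frac{\left(-4\right)^{2}}{2} = 1 - 8 = -7$)
$M{\left(h,K \right)} = - \frac{K}{2} - \frac{h}{2}$ ($M{\left(h,K \right)} = - \frac{h + K}{2} = - \frac{K + h}{2} = - \frac{K}{2} - \frac{h}{2}$)
$M{\left(\frac{1}{\left(o + r{\left(5 \right)}\right)^{2} - 14},22 \right)} + 56 = \left(\left(- \frac{1}{2}\right) 22 - \frac{1}{2 \left(\left(-7 - 5\right)^{2} - 14\right)}\right) + 56 = \left(-11 - \frac{1}{2 \left(\left(-7 - 5\right)^{2} - 14\right)}\right) + 56 = \left(-11 - \frac{1}{2 \left(\left(-12\right)^{2} - 14\right)}\right) + 56 = \left(-11 - \frac{1}{2 \left(144 - 14\right)}\right) + 56 = \left(-11 - \frac{1}{2 \cdot 130}\right) + 56 = \left(-11 - \frac{1}{260}\right) + 56 = - \frac{2861}{260} + 56 = \frac{11699}{260}$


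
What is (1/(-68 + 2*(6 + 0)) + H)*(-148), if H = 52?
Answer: -107707/14 ≈ -7693.4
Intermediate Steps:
(1/(-68 + 2*(6 + 0)) + H)*(-148) = (1/(-68 + 2*(6 + 0)) + 52)*(-148) = (1/(-68 + 2*6) + 52)*(-148) = (1/(-68 + 12) + 52)*(-148) = (1/(-56) + 52)*(-148) = (-1/56 + 52)*(-148) = (2911/56)*(-148) = -107707/14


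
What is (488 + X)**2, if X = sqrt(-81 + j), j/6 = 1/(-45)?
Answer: (7320 + I*sqrt(18255))**2/225 ≈ 2.3806e+5 + 8791.2*I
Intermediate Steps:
j = -2/15 (j = 6/(-45) = 6*(-1/45) = -2/15 ≈ -0.13333)
X = I*sqrt(18255)/15 (X = sqrt(-81 - 2/15) = sqrt(-1217/15) = I*sqrt(18255)/15 ≈ 9.0074*I)
(488 + X)**2 = (488 + I*sqrt(18255)/15)**2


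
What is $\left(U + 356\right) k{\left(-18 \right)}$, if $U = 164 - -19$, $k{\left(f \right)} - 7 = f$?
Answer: $-5929$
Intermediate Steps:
$k{\left(f \right)} = 7 + f$
$U = 183$ ($U = 164 + 19 = 183$)
$\left(U + 356\right) k{\left(-18 \right)} = \left(183 + 356\right) \left(7 - 18\right) = 539 \left(-11\right) = -5929$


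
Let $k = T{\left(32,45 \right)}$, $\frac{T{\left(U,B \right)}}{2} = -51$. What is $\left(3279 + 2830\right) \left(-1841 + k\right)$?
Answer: $-11869787$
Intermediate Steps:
$T{\left(U,B \right)} = -102$ ($T{\left(U,B \right)} = 2 \left(-51\right) = -102$)
$k = -102$
$\left(3279 + 2830\right) \left(-1841 + k\right) = \left(3279 + 2830\right) \left(-1841 - 102\right) = 6109 \left(-1943\right) = -11869787$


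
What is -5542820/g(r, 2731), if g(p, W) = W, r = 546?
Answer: -5542820/2731 ≈ -2029.6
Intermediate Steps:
-5542820/g(r, 2731) = -5542820/2731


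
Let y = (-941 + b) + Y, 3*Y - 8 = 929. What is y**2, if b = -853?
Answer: 19758025/9 ≈ 2.1953e+6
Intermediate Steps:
Y = 937/3 (Y = 8/3 + (1/3)*929 = 8/3 + 929/3 = 937/3 ≈ 312.33)
y = -4445/3 (y = (-941 - 853) + 937/3 = -1794 + 937/3 = -4445/3 ≈ -1481.7)
y**2 = (-4445/3)**2 = 19758025/9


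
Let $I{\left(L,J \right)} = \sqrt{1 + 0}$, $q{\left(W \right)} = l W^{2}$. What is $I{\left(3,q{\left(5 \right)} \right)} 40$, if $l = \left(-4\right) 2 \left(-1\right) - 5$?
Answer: $40$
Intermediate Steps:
$l = 3$ ($l = \left(-8\right) \left(-1\right) - 5 = 8 - 5 = 3$)
$q{\left(W \right)} = 3 W^{2}$
$I{\left(L,J \right)} = 1$ ($I{\left(L,J \right)} = \sqrt{1} = 1$)
$I{\left(3,q{\left(5 \right)} \right)} 40 = 1 \cdot 40 = 40$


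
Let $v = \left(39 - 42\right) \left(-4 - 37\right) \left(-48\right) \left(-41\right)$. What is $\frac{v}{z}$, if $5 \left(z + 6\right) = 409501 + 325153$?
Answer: $\frac{75645}{45914} \approx 1.6475$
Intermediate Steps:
$z = \frac{734624}{5}$ ($z = -6 + \frac{409501 + 325153}{5} = -6 + \frac{1}{5} \cdot 734654 = -6 + \frac{734654}{5} = \frac{734624}{5} \approx 1.4692 \cdot 10^{5}$)
$v = 242064$ ($v = \left(-3\right) \left(-41\right) \left(-48\right) \left(-41\right) = 123 \left(-48\right) \left(-41\right) = \left(-5904\right) \left(-41\right) = 242064$)
$\frac{v}{z} = \frac{242064}{\frac{734624}{5}} = 242064 \cdot \frac{5}{734624} = \frac{75645}{45914}$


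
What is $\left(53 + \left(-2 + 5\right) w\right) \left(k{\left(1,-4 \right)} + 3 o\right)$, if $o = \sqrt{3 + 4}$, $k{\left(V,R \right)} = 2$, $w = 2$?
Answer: $118 + 177 \sqrt{7} \approx 586.3$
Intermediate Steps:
$o = \sqrt{7} \approx 2.6458$
$\left(53 + \left(-2 + 5\right) w\right) \left(k{\left(1,-4 \right)} + 3 o\right) = \left(53 + \left(-2 + 5\right) 2\right) \left(2 + 3 \sqrt{7}\right) = \left(53 + 3 \cdot 2\right) \left(2 + 3 \sqrt{7}\right) = \left(53 + 6\right) \left(2 + 3 \sqrt{7}\right) = 59 \left(2 + 3 \sqrt{7}\right) = 118 + 177 \sqrt{7}$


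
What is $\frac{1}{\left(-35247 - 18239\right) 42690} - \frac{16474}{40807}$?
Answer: $- \frac{37615369899967}{93175330693380} \approx -0.40371$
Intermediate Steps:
$\frac{1}{\left(-35247 - 18239\right) 42690} - \frac{16474}{40807} = \frac{1}{-53486} \cdot \frac{1}{42690} - \frac{16474}{40807} = \left(- \frac{1}{53486}\right) \frac{1}{42690} - \frac{16474}{40807} = - \frac{1}{2283317340} - \frac{16474}{40807} = - \frac{37615369899967}{93175330693380}$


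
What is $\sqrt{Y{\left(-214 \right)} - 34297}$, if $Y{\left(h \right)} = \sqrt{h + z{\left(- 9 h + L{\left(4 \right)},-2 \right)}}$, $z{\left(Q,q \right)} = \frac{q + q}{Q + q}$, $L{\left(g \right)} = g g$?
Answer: $\frac{\sqrt{-8067511825 + 485 i \sqrt{50338635}}}{485} \approx 0.039496 + 185.19 i$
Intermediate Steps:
$L{\left(g \right)} = g^{2}$
$z{\left(Q,q \right)} = \frac{2 q}{Q + q}$
$Y{\left(h \right)} = \sqrt{h - \frac{4}{14 - 9 h}}$ ($Y{\left(h \right)} = \sqrt{h + 2 \left(-2\right) \frac{1}{\left(- 9 h + 4^{2}\right) - 2}} = \sqrt{h + 2 \left(-2\right) \frac{1}{\left(- 9 h + 16\right) - 2}} = \sqrt{h + 2 \left(-2\right) \frac{1}{\left(16 - 9 h\right) - 2}} = \sqrt{h + 2 \left(-2\right) \frac{1}{14 - 9 h}} = \sqrt{h - \frac{4}{14 - 9 h}}$)
$\sqrt{Y{\left(-214 \right)} - 34297} = \sqrt{\sqrt{\frac{4 - 214 \left(-14 + 9 \left(-214\right)\right)}{-14 + 9 \left(-214\right)}} - 34297} = \sqrt{\sqrt{\frac{4 - 214 \left(-14 - 1926\right)}{-14 - 1926}} - 34297} = \sqrt{\sqrt{\frac{4 - -415160}{-1940}} - 34297} = \sqrt{\sqrt{- \frac{4 + 415160}{1940}} - 34297} = \sqrt{\sqrt{\left(- \frac{1}{1940}\right) 415164} - 34297} = \sqrt{\sqrt{- \frac{103791}{485}} - 34297} = \sqrt{\frac{i \sqrt{50338635}}{485} - 34297} = \sqrt{-34297 + \frac{i \sqrt{50338635}}{485}}$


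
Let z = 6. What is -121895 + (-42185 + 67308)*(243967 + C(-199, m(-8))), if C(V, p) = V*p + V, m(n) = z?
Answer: 6094064707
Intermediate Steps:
m(n) = 6
C(V, p) = V + V*p
-121895 + (-42185 + 67308)*(243967 + C(-199, m(-8))) = -121895 + (-42185 + 67308)*(243967 - 199*(1 + 6)) = -121895 + 25123*(243967 - 199*7) = -121895 + 25123*(243967 - 1393) = -121895 + 25123*242574 = -121895 + 6094186602 = 6094064707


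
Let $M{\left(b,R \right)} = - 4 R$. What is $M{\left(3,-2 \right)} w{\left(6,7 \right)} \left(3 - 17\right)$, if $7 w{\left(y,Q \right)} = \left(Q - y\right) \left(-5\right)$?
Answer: $80$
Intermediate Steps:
$w{\left(y,Q \right)} = - \frac{5 Q}{7} + \frac{5 y}{7}$ ($w{\left(y,Q \right)} = \frac{\left(Q - y\right) \left(-5\right)}{7} = \frac{- 5 Q + 5 y}{7} = - \frac{5 Q}{7} + \frac{5 y}{7}$)
$M{\left(3,-2 \right)} w{\left(6,7 \right)} \left(3 - 17\right) = \left(-4\right) \left(-2\right) \left(\left(- \frac{5}{7}\right) 7 + \frac{5}{7} \cdot 6\right) \left(3 - 17\right) = 8 \left(-5 + \frac{30}{7}\right) \left(-14\right) = 8 \left(- \frac{5}{7}\right) \left(-14\right) = \left(- \frac{40}{7}\right) \left(-14\right) = 80$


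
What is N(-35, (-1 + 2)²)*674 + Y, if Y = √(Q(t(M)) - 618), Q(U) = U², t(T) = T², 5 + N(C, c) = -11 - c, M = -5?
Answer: -11458 + √7 ≈ -11455.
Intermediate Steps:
N(C, c) = -16 - c (N(C, c) = -5 + (-11 - c) = -16 - c)
Y = √7 (Y = √(((-5)²)² - 618) = √(25² - 618) = √(625 - 618) = √7 ≈ 2.6458)
N(-35, (-1 + 2)²)*674 + Y = (-16 - (-1 + 2)²)*674 + √7 = (-16 - 1*1²)*674 + √7 = (-16 - 1*1)*674 + √7 = (-16 - 1)*674 + √7 = -17*674 + √7 = -11458 + √7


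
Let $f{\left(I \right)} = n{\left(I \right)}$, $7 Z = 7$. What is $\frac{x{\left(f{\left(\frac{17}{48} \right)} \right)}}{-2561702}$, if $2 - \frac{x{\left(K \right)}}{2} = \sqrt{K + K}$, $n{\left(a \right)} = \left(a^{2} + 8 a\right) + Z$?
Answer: $- \frac{2}{1280851} + \frac{\sqrt{18242}}{61480848} \approx 6.3537 \cdot 10^{-7}$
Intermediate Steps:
$Z = 1$ ($Z = \frac{1}{7} \cdot 7 = 1$)
$n{\left(a \right)} = 1 + a^{2} + 8 a$ ($n{\left(a \right)} = \left(a^{2} + 8 a\right) + 1 = 1 + a^{2} + 8 a$)
$f{\left(I \right)} = 1 + I^{2} + 8 I$
$x{\left(K \right)} = 4 - 2 \sqrt{2} \sqrt{K}$ ($x{\left(K \right)} = 4 - 2 \sqrt{K + K} = 4 - 2 \sqrt{2 K} = 4 - 2 \sqrt{2} \sqrt{K}$)
$\frac{x{\left(f{\left(\frac{17}{48} \right)} \right)}}{-2561702} = \frac{4 - 2 \sqrt{2} \sqrt{1 + \left(\frac{17}{48}\right)^{2} + 8 \cdot \frac{17}{48}}}{-2561702} = \left(4 - 2 \sqrt{2} \sqrt{1 + \left(17 \cdot \frac{1}{48}\right)^{2} + 8 \cdot 17 \cdot \frac{1}{48}}\right) \left(- \frac{1}{2561702}\right) = \left(4 - 2 \sqrt{2} \sqrt{1 + \left(\frac{17}{48}\right)^{2} + 8 \cdot \frac{17}{48}}\right) \left(- \frac{1}{2561702}\right) = \left(4 - 2 \sqrt{2} \sqrt{1 + \frac{289}{2304} + \frac{17}{6}}\right) \left(- \frac{1}{2561702}\right) = \left(4 - 2 \sqrt{2} \sqrt{\frac{9121}{2304}}\right) \left(- \frac{1}{2561702}\right) = \left(4 - 2 \sqrt{2} \frac{\sqrt{9121}}{48}\right) \left(- \frac{1}{2561702}\right) = \left(4 - \frac{\sqrt{18242}}{24}\right) \left(- \frac{1}{2561702}\right) = - \frac{2}{1280851} + \frac{\sqrt{18242}}{61480848}$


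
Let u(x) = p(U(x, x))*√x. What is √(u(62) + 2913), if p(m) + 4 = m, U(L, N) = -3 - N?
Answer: √(2913 - 69*√62) ≈ 48.680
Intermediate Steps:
p(m) = -4 + m
u(x) = √x*(-7 - x) (u(x) = (-4 + (-3 - x))*√x = (-7 - x)*√x = √x*(-7 - x))
√(u(62) + 2913) = √(√62*(-7 - 1*62) + 2913) = √(√62*(-7 - 62) + 2913) = √(√62*(-69) + 2913) = √(-69*√62 + 2913) = √(2913 - 69*√62)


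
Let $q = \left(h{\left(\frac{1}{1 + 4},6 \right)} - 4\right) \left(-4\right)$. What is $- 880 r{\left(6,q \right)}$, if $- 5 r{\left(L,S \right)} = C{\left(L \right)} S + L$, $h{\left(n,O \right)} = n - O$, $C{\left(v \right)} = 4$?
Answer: $\frac{143264}{5} \approx 28653.0$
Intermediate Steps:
$q = \frac{196}{5}$ ($q = \left(\left(\frac{1}{1 + 4} - 6\right) - 4\right) \left(-4\right) = \left(\left(\frac{1}{5} - 6\right) - 4\right) \left(-4\right) = \left(- \frac{29}{5} - 4\right) \left(-4\right) = \left(- \frac{49}{5}\right) \left(-4\right) = \frac{196}{5} \approx 39.2$)
$r{\left(L,S \right)} = - \frac{4 S}{5} - \frac{L}{5}$ ($r{\left(L,S \right)} = - \frac{4 S + L}{5} = - \frac{L + 4 S}{5} = - \frac{4 S}{5} - \frac{L}{5}$)
$- 880 r{\left(6,q \right)} = - 880 \left(\left(- \frac{4}{5}\right) \frac{196}{5} - \frac{6}{5}\right) = - 880 \left(- \frac{784}{25} - \frac{6}{5}\right) = \left(-880\right) \left(- \frac{814}{25}\right) = \frac{143264}{5}$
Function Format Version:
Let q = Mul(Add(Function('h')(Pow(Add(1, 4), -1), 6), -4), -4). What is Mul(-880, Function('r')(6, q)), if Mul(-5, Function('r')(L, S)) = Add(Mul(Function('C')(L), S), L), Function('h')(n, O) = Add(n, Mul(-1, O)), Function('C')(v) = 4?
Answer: Rational(143264, 5) ≈ 28653.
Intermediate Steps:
q = Rational(196, 5) (q = Mul(Add(Add(Pow(Add(1, 4), -1), Mul(-1, 6)), -4), -4) = Mul(Add(Add(Pow(5, -1), -6), -4), -4) = Mul(Add(Add(Rational(1, 5), -6), -4), -4) = Mul(Add(Rational(-29, 5), -4), -4) = Mul(Rational(-49, 5), -4) = Rational(196, 5) ≈ 39.200)
Function('r')(L, S) = Add(Mul(Rational(-4, 5), S), Mul(Rational(-1, 5), L)) (Function('r')(L, S) = Mul(Rational(-1, 5), Add(Mul(4, S), L)) = Mul(Rational(-1, 5), Add(L, Mul(4, S))) = Add(Mul(Rational(-4, 5), S), Mul(Rational(-1, 5), L)))
Mul(-880, Function('r')(6, q)) = Mul(-880, Add(Mul(Rational(-4, 5), Rational(196, 5)), Mul(Rational(-1, 5), 6))) = Mul(-880, Add(Rational(-784, 25), Rational(-6, 5))) = Mul(-880, Rational(-814, 25)) = Rational(143264, 5)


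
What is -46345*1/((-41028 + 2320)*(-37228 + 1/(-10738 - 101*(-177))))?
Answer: -330856955/10287451907228 ≈ -3.2161e-5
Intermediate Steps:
-46345*1/((-41028 + 2320)*(-37228 + 1/(-10738 - 101*(-177)))) = -46345*(-1/(38708*(-37228 + 1/(-10738 + 17877)))) = -46345*(-1/(38708*(-37228 + 1/7139))) = -46345/((-265770691/7139*(-38708))) = -46345/10287451907228/7139 = -46345*7139/10287451907228 = -330856955/10287451907228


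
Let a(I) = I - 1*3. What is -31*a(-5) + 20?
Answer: 268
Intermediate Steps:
a(I) = -3 + I (a(I) = I - 3 = -3 + I)
-31*a(-5) + 20 = -31*(-3 - 5) + 20 = -31*(-8) + 20 = 248 + 20 = 268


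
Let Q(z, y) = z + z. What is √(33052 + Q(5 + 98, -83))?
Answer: √33258 ≈ 182.37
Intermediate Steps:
Q(z, y) = 2*z
√(33052 + Q(5 + 98, -83)) = √(33052 + 2*(5 + 98)) = √(33052 + 2*103) = √(33052 + 206) = √33258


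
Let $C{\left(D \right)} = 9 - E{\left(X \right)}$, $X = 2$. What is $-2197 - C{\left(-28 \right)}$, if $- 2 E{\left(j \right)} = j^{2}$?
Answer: $-2208$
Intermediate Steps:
$E{\left(j \right)} = - \frac{j^{2}}{2}$
$C{\left(D \right)} = 11$ ($C{\left(D \right)} = 9 - - \frac{2^{2}}{2} = 9 - \left(- \frac{1}{2}\right) 4 = 9 - -2 = 9 + 2 = 11$)
$-2197 - C{\left(-28 \right)} = -2197 - 11 = -2208$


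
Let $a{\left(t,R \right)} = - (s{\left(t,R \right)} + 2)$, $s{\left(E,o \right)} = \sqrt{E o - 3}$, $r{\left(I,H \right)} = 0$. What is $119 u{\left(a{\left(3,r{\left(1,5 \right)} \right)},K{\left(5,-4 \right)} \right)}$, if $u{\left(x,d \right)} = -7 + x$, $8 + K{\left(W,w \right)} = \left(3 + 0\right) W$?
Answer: $-1071 - 119 i \sqrt{3} \approx -1071.0 - 206.11 i$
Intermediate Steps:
$K{\left(W,w \right)} = -8 + 3 W$ ($K{\left(W,w \right)} = -8 + \left(3 + 0\right) W = -8 + 3 W$)
$s{\left(E,o \right)} = \sqrt{-3 + E o}$
$a{\left(t,R \right)} = -2 - \sqrt{-3 + R t}$ ($a{\left(t,R \right)} = - (\sqrt{-3 + t R} + 2) = - (\sqrt{-3 + R t} + 2) = - (2 + \sqrt{-3 + R t}) = -2 - \sqrt{-3 + R t}$)
$119 u{\left(a{\left(3,r{\left(1,5 \right)} \right)},K{\left(5,-4 \right)} \right)} = 119 \left(-7 - \left(2 + \sqrt{-3 + 0 \cdot 3}\right)\right) = 119 \left(-7 - \left(2 + \sqrt{-3 + 0}\right)\right) = 119 \left(-7 - \left(2 + \sqrt{-3}\right)\right) = 119 \left(-7 - \left(2 + i \sqrt{3}\right)\right) = 119 \left(-9 - i \sqrt{3}\right) = -1071 - 119 i \sqrt{3}$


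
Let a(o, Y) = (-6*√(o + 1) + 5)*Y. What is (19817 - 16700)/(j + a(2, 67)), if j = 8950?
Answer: 3215705/9525157 + 139226*√3/9525157 ≈ 0.36292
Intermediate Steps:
a(o, Y) = Y*(5 - 6*√(1 + o)) (a(o, Y) = (-6*√(1 + o) + 5)*Y = (5 - 6*√(1 + o))*Y = Y*(5 - 6*√(1 + o)))
(19817 - 16700)/(j + a(2, 67)) = (19817 - 16700)/(8950 + 67*(5 - 6*√(1 + 2))) = 3117/(8950 + 67*(5 - 6*√3)) = 3117/(8950 + (335 - 402*√3)) = 3117/(9285 - 402*√3)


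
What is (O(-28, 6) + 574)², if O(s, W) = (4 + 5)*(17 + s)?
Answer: 225625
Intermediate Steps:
O(s, W) = 153 + 9*s (O(s, W) = 9*(17 + s) = 153 + 9*s)
(O(-28, 6) + 574)² = ((153 + 9*(-28)) + 574)² = ((153 - 252) + 574)² = (-99 + 574)² = 475² = 225625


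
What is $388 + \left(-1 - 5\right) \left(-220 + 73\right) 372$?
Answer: $328492$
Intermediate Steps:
$388 + \left(-1 - 5\right) \left(-220 + 73\right) 372 = 388 + \left(-6\right) \left(-147\right) 372 = 388 + 882 \cdot 372 = 388 + 328104 = 328492$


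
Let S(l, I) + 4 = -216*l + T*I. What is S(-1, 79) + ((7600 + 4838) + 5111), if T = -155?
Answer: 5516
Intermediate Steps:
S(l, I) = -4 - 216*l - 155*I (S(l, I) = -4 + (-216*l - 155*I) = -4 - 216*l - 155*I)
S(-1, 79) + ((7600 + 4838) + 5111) = (-4 - 216*(-1) - 155*79) + ((7600 + 4838) + 5111) = (-4 + 216 - 12245) + (12438 + 5111) = -12033 + 17549 = 5516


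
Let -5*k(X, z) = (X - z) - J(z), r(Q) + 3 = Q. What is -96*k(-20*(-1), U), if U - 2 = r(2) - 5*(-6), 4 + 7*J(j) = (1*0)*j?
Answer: -7008/35 ≈ -200.23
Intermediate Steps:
J(j) = -4/7 (J(j) = -4/7 + ((1*0)*j)/7 = -4/7 + (0*j)/7 = -4/7 + (1/7)*0 = -4/7 + 0 = -4/7)
r(Q) = -3 + Q
U = 31 (U = 2 + ((-3 + 2) - 5*(-6)) = 2 + (-1 + 30) = 2 + 29 = 31)
k(X, z) = -4/35 - X/5 + z/5 (k(X, z) = -((X - z) - 1*(-4/7))/5 = -((X - z) + 4/7)/5 = -(4/7 + X - z)/5 = -4/35 - X/5 + z/5)
-96*k(-20*(-1), U) = -96*(-4/35 - (-4)*(-1) + (1/5)*31) = -96*(-4/35 - 1/5*20 + 31/5) = -96*(-4/35 - 4 + 31/5) = -96*73/35 = -7008/35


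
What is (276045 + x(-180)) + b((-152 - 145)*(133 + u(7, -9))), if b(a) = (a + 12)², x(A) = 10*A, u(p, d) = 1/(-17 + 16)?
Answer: 1536287109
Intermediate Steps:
u(p, d) = -1 (u(p, d) = 1/(-1) = -1)
b(a) = (12 + a)²
(276045 + x(-180)) + b((-152 - 145)*(133 + u(7, -9))) = (276045 + 10*(-180)) + (12 + (-152 - 145)*(133 - 1))² = (276045 - 1800) + (12 - 297*132)² = 274245 + (12 - 39204)² = 274245 + (-39192)² = 274245 + 1536012864 = 1536287109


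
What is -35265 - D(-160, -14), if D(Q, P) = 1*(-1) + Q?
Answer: -35104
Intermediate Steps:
D(Q, P) = -1 + Q
-35265 - D(-160, -14) = -35265 - (-1 - 160) = -35265 - 1*(-161) = -35265 + 161 = -35104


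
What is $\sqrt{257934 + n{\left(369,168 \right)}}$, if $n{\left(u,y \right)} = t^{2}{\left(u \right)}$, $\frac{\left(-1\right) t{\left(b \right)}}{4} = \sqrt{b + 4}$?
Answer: $\sqrt{263902} \approx 513.71$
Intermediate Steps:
$t{\left(b \right)} = - 4 \sqrt{4 + b}$ ($t{\left(b \right)} = - 4 \sqrt{b + 4} = - 4 \sqrt{4 + b}$)
$n{\left(u,y \right)} = 64 + 16 u$ ($n{\left(u,y \right)} = \left(- 4 \sqrt{4 + u}\right)^{2} = 64 + 16 u$)
$\sqrt{257934 + n{\left(369,168 \right)}} = \sqrt{257934 + \left(64 + 16 \cdot 369\right)} = \sqrt{257934 + \left(64 + 5904\right)} = \sqrt{257934 + 5968} = \sqrt{263902}$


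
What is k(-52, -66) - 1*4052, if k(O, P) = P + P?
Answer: -4184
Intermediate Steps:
k(O, P) = 2*P
k(-52, -66) - 1*4052 = 2*(-66) - 1*4052 = -132 - 4052 = -4184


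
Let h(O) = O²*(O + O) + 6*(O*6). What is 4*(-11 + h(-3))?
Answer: -692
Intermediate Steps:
h(O) = 2*O³ + 36*O (h(O) = O²*(2*O) + 6*(6*O) = 2*O³ + 36*O)
4*(-11 + h(-3)) = 4*(-11 + 2*(-3)*(18 + (-3)²)) = 4*(-11 + 2*(-3)*(18 + 9)) = 4*(-11 + 2*(-3)*27) = 4*(-11 - 162) = 4*(-173) = -692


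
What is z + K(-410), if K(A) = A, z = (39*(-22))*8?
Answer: -7274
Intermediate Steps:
z = -6864 (z = -858*8 = -6864)
z + K(-410) = -6864 - 410 = -7274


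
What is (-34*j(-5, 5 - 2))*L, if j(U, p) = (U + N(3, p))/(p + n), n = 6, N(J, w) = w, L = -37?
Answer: -2516/9 ≈ -279.56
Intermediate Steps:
j(U, p) = (U + p)/(6 + p) (j(U, p) = (U + p)/(p + 6) = (U + p)/(6 + p))
(-34*j(-5, 5 - 2))*L = -34*(-5 + (5 - 2))/(6 + (5 - 2))*(-37) = -34*(-5 + 3)/(6 + 3)*(-37) = -34*(-2)/9*(-37) = -34*(-2/9)*(-37) = (68/9)*(-37) = -2516/9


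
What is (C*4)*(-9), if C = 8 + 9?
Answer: -612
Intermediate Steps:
C = 17
(C*4)*(-9) = (17*4)*(-9) = 68*(-9) = -612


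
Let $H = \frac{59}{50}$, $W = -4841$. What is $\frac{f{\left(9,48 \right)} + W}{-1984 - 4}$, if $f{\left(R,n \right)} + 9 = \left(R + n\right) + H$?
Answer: $\frac{239591}{99400} \approx 2.4104$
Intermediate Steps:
$H = \frac{59}{50}$ ($H = 59 \cdot \frac{1}{50} = \frac{59}{50} \approx 1.18$)
$f{\left(R,n \right)} = - \frac{391}{50} + R + n$ ($f{\left(R,n \right)} = -9 + \left(\left(R + n\right) + \frac{59}{50}\right) = -9 + \left(\frac{59}{50} + R + n\right) = - \frac{391}{50} + R + n$)
$\frac{f{\left(9,48 \right)} + W}{-1984 - 4} = \frac{\left(- \frac{391}{50} + 9 + 48\right) - 4841}{-1984 - 4} = \frac{\frac{2459}{50} - 4841}{-1988} = \left(- \frac{239591}{50}\right) \left(- \frac{1}{1988}\right) = \frac{239591}{99400}$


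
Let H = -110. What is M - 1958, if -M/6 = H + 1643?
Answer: -11156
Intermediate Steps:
M = -9198 (M = -6*(-110 + 1643) = -6*1533 = -9198)
M - 1958 = -9198 - 1958 = -11156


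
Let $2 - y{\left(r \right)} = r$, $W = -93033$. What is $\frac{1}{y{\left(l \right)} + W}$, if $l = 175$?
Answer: $- \frac{1}{93206} \approx -1.0729 \cdot 10^{-5}$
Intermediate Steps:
$y{\left(r \right)} = 2 - r$
$\frac{1}{y{\left(l \right)} + W} = \frac{1}{\left(2 - 175\right) - 93033} = \frac{1}{-173 - 93033} = \frac{1}{-93206} = - \frac{1}{93206}$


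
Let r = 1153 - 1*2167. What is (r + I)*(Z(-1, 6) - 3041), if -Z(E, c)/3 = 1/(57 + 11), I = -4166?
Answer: 267794345/17 ≈ 1.5753e+7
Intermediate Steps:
Z(E, c) = -3/68 (Z(E, c) = -3/(57 + 11) = -3/68)
r = -1014 (r = 1153 - 2167 = -1014)
(r + I)*(Z(-1, 6) - 3041) = (-1014 - 4166)*(-3/68 - 3041) = -5180*(-206791/68) = 267794345/17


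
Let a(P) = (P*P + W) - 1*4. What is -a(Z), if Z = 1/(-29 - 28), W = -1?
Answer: 16244/3249 ≈ 4.9997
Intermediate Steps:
Z = -1/57 (Z = 1/(-57) = -1/57 ≈ -0.017544)
a(P) = -5 + P**2 (a(P) = (P*P - 1) - 1*4 = (P**2 - 1) - 4 = (-1 + P**2) - 4 = -5 + P**2)
-a(Z) = -(-5 + (-1/57)**2) = -(-5 + 1/3249) = -1*(-16244/3249) = 16244/3249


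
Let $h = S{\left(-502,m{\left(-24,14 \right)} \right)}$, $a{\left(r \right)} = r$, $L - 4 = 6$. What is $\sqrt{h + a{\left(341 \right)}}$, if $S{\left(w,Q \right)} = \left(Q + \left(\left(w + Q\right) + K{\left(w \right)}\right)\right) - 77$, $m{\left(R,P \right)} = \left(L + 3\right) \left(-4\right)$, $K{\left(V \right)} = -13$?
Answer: $i \sqrt{355} \approx 18.841 i$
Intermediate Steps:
$L = 10$ ($L = 4 + 6 = 10$)
$m{\left(R,P \right)} = -52$ ($m{\left(R,P \right)} = \left(10 + 3\right) \left(-4\right) = 13 \left(-4\right) = -52$)
$S{\left(w,Q \right)} = -90 + w + 2 Q$ ($S{\left(w,Q \right)} = \left(Q - \left(13 - Q - w\right)\right) - 77 = \left(Q + \left(-13 + Q + w\right)\right) - 77 = \left(-13 + w + 2 Q\right) - 77 = -90 + w + 2 Q$)
$h = -696$ ($h = -90 - 502 + 2 \left(-52\right) = -90 - 502 - 104 = -696$)
$\sqrt{h + a{\left(341 \right)}} = \sqrt{-696 + 341} = \sqrt{-355} = i \sqrt{355}$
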